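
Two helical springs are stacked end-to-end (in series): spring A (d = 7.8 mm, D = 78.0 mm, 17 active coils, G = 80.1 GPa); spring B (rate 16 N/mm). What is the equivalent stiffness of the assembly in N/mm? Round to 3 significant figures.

3.57 N/mm

k_A = Gd⁴/(8D³N_a) = (80.1×10³)(7.8⁴)/(8·78.0³·17) = 4.594 N/mm
Series: 1/k_eq = 1/4.594 + 1/16 = 0.28018; k_eq = 3.5692 N/mm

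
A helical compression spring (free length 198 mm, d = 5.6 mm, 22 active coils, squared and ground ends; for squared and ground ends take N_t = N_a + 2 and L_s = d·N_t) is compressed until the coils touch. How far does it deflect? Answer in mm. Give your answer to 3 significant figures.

N_t = 24; L_s = 5.6·24 = 134.4 mm
δ_solid = L₀ − L_s = 198 − 134.4 = 63.6 mm

63.6 mm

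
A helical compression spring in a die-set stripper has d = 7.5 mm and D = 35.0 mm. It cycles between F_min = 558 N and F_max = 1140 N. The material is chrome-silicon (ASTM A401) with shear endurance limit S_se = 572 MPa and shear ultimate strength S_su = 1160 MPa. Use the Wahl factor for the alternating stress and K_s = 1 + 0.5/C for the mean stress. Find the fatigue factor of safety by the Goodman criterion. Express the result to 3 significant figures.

C = D/d = 35.0/7.5 = 4.6667; K_W = (4C−1)/(4C−4)+0.615/C = 1.3363; K_s = 1+0.5/C = 1.1071
F_a = (F_max−F_min)/2 = 291 N; F_m = (F_max+F_min)/2 = 849 N
τ_a = K_W·8F_aD/(πd³) = 1.3363 × 61.478 = 82.155 MPa
τ_m = K_s·8F_mD/(πd³) = 1.1071 × 179.36 = 198.58 MPa
Goodman: 1/n_f = τ_a/S_se + τ_m/S_su = 82.155/572 + 198.58/1160 = 0.14363 + 0.17119 = 0.31482
n_f = 1/0.31482 = 3.176

3.18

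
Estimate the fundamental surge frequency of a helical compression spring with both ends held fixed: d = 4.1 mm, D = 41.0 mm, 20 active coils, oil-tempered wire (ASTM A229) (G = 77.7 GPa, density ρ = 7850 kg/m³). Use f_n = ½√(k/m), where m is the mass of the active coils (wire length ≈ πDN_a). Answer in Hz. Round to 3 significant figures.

k = Gd⁴/(8D³N_a) = (77.7×10³)(4.1⁴)/(8·41.0³·20) = 1.9911 N/mm = 1991.1 N/m
Wire length L = πDN_a = π·41.0·20 = 2576.1 mm
m = ρ·(πd²/4)·L = 7850 × 13.203×10⁻⁶ m² × 2.5761 m = 0.26699 kg
f_n = ½√(k/m) = 0.5·√(1991.1/0.26699) = 0.5·√(7457.5) = 43.178 Hz

43.2 Hz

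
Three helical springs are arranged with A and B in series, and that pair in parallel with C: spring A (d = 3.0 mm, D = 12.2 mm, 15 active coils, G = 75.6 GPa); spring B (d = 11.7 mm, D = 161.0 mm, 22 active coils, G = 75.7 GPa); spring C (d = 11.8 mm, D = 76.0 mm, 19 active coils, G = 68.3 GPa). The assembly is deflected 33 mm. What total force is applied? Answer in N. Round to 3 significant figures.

k_A = Gd⁴/(8D³N_a) = (75.6×10³)(3.0⁴)/(8·12.2³·15) = 28.103 N/mm
k_B = Gd⁴/(8D³N_a) = (75.7×10³)(11.7⁴)/(8·161.0³·22) = 1.9313 N/mm
k_C = Gd⁴/(8D³N_a) = (68.3×10³)(11.8⁴)/(8·76.0³·19) = 19.846 N/mm
Springs A,B series: k_AB = 1/(1/28.103+1/1.9313) = 1.8071 N/mm; parallel with C: k_eq = 1.8071+19.846 = 21.653 N/mm
F = k_eq·δ = 21.653·33 = 714.54 N

715 N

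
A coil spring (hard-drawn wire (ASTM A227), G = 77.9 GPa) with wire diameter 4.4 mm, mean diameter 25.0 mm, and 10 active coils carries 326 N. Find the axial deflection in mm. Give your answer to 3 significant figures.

14.0 mm

k = Gd⁴/(8D³N_a) = (77.9×10³)(4.4⁴)/(8·25.0³·10) = 23.358 N/mm
δ = F/k = 326 / 23.358 = 13.957 mm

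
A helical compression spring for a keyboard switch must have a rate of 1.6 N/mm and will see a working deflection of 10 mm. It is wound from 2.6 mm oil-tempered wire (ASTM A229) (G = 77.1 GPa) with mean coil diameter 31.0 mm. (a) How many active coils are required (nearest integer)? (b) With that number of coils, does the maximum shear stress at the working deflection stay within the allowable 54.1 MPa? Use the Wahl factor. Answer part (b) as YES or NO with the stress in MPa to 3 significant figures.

N_a = Gd⁴/(8D³k) = (77.1×10³)(2.6⁴)/(8·31.0³·1.6) = 9.24 → N_a = 9
Actual rate k = Gd⁴/(8D³·9) = 1.6426 N/mm
Working load F = kδ = 1.6426·10 = 16.426 N
C = 31.0/2.6 = 11.9231; K_W = (4C−1)/(4C−4)+0.615/C = 1.1202
τ_max = K_W·8FD/(πd³) = 1.1202·73.775 = 82.646 MPa
τ_max > 54.1 MPa → exceeds allowable

(a) 9 coils; (b) NO, τ_max = 82.6 MPa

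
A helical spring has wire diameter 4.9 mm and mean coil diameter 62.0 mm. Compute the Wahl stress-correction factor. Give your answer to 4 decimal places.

1.1130

C = D/d = 62.0/4.9 = 12.6531
K_W = (4C−1)/(4C−4) + 0.615/C = 49.612/46.612 + 0.0486 = 1.1130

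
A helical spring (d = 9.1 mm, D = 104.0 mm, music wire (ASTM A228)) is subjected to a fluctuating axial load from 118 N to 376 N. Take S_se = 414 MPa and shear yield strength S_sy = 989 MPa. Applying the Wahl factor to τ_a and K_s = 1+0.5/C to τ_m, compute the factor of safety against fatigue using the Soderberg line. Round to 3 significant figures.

C = D/d = 104.0/9.1 = 11.4286; K_W = (4C−1)/(4C−4)+0.615/C = 1.1257; K_s = 1+0.5/C = 1.0437
F_a = (F_max−F_min)/2 = 129 N; F_m = (F_max+F_min)/2 = 247 N
τ_a = K_W·8F_aD/(πd³) = 1.1257 × 45.336 = 51.036 MPa
τ_m = K_s·8F_mD/(πd³) = 1.0437 × 86.805 = 90.603 MPa
Soderberg: 1/n_f = τ_a/S_se + τ_m/S_sy = 51.036/414 + 90.603/989 = 0.12327 + 0.09161 = 0.21489
n_f = 1/0.21489 = 4.654

4.65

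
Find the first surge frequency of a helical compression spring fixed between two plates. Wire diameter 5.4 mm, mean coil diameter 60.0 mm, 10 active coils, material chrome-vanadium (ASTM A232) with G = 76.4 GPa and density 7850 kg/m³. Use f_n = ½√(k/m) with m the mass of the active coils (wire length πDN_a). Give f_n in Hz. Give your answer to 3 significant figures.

52.7 Hz

k = Gd⁴/(8D³N_a) = (76.4×10³)(5.4⁴)/(8·60.0³·10) = 3.7595 N/mm = 3759.5 N/m
Wire length L = πDN_a = π·60.0·10 = 1885 mm
m = ρ·(πd²/4)·L = 7850 × 22.902×10⁻⁶ m² × 1.885 m = 0.33888 kg
f_n = ½√(k/m) = 0.5·√(3759.5/0.33888) = 0.5·√(11094) = 52.663 Hz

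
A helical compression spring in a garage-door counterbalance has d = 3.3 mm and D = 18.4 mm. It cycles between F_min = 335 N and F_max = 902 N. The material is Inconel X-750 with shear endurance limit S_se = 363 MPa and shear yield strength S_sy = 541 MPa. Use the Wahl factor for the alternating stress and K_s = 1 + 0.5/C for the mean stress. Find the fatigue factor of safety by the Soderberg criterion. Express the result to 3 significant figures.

0.342

C = D/d = 18.4/3.3 = 5.5758; K_W = (4C−1)/(4C−4)+0.615/C = 1.2742; K_s = 1+0.5/C = 1.0897
F_a = (F_max−F_min)/2 = 283.5 N; F_m = (F_max+F_min)/2 = 618.5 N
τ_a = K_W·8F_aD/(πd³) = 1.2742 × 369.63 = 470.99 MPa
τ_m = K_s·8F_mD/(πd³) = 1.0897 × 806.41 = 878.72 MPa
Soderberg: 1/n_f = τ_a/S_se + τ_m/S_sy = 470.99/363 + 878.72/541 = 1.29748 + 1.62426 = 2.9217
n_f = 1/2.9217 = 0.3423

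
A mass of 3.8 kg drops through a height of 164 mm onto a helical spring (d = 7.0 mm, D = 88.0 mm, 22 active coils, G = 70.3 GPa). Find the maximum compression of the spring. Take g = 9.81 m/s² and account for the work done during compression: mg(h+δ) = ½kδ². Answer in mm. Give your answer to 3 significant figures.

k = Gd⁴/(8D³N_a) = (70.3×10³)(7.0⁴)/(8·88.0³·22) = 1.4073 N/mm
W = mg = 3.8 × 9.81 = 37.278 N
½kδ² − Wδ − Wh = 0 → δ = (W + √(W² + 2kWh))/k
δ = (37.278 + √(1389.6 + 17207.3))/1.4073 = (37.278 + 136.37)/1.4073 = 123.39 mm

123 mm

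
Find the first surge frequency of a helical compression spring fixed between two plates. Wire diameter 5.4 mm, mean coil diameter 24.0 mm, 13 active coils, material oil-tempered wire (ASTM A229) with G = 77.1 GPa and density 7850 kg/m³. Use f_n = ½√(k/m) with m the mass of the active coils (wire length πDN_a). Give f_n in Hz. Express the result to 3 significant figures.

k = Gd⁴/(8D³N_a) = (77.1×10³)(5.4⁴)/(8·24.0³·13) = 45.6 N/mm = 45600 N/m
Wire length L = πDN_a = π·24.0·13 = 980.18 mm
m = ρ·(πd²/4)·L = 7850 × 22.902×10⁻⁶ m² × 0.98018 m = 0.17622 kg
f_n = ½√(k/m) = 0.5·√(45600/0.17622) = 0.5·√(2.5877e+05) = 254.35 Hz

254 Hz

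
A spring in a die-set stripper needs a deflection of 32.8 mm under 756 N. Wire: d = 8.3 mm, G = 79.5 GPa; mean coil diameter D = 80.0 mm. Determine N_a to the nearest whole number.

Required rate k = F/δ = 756/32.8 = 23.049 N/mm
N_a = Gd⁴/(8D³k) = (79.5×10³ × 8.3⁴)/(8 × 80.0³ × 23.049)
    = 3.77294e+08 / 9.44078e+07 = 3.996 → 4 coils

4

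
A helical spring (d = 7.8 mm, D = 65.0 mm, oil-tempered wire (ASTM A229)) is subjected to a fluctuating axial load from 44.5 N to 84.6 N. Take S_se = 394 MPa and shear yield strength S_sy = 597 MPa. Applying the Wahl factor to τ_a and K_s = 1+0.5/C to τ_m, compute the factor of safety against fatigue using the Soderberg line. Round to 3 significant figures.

C = D/d = 65.0/7.8 = 8.3333; K_W = (4C−1)/(4C−4)+0.615/C = 1.1761; K_s = 1+0.5/C = 1.0600
F_a = (F_max−F_min)/2 = 20.05 N; F_m = (F_max+F_min)/2 = 64.55 N
τ_a = K_W·8F_aD/(πd³) = 1.1761 × 6.9933 = 8.2247 MPa
τ_m = K_s·8F_mD/(πd³) = 1.0600 × 22.515 = 23.866 MPa
Soderberg: 1/n_f = τ_a/S_se + τ_m/S_sy = 8.2247/394 + 23.866/597 = 0.02087 + 0.03998 = 0.060851
n_f = 1/0.060851 = 16.43

16.4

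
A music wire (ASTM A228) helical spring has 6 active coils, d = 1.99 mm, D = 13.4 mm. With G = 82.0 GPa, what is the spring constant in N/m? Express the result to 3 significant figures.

k = Gd⁴/(8D³N_a) = (82.0×10³ × 1.99⁴) / (8 × 13.4³ × 6)
  = 1.28596e+06 / 115493 = 11.134 N/mm = 11134 N/m

11100 N/m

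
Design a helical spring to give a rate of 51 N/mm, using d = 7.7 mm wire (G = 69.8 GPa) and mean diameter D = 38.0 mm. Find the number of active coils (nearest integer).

N_a = Gd⁴/(8D³k) = (69.8×10³ × 7.7⁴)/(8 × 38.0³ × 51)
    = 2.45368e+08 / 2.23878e+07 = 10.96 → 11 coils

11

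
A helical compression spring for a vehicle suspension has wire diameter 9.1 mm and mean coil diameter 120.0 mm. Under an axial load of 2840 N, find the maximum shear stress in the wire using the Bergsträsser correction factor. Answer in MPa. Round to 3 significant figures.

Spring index C = D/d = 120.0/9.1 = 13.1868
K_B = (4C+2)/(4C−3) = 54.747/49.747 = 1.1005
τ₀ = 8FD/(πd³) = 8·2840·120.0/(π·9.1³) = 2.7264e+06/2367.4 = 1151.6 MPa
τ_max = K·τ₀ = 1.1005 × 1151.6 = 1267.4 MPa

1270 MPa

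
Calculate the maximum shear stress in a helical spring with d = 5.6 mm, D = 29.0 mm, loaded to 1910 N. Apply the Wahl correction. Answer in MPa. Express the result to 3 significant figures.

1040 MPa

Spring index C = D/d = 29.0/5.6 = 5.1786
K_W = (4C−1)/(4C−4) + 0.615/C = 19.714/16.714 + 0.1188 = 1.2982
τ₀ = 8FD/(πd³) = 8·1910·29.0/(π·5.6³) = 443120/551.71 = 803.17 MPa
τ_max = K·τ₀ = 1.2982 × 803.17 = 1042.7 MPa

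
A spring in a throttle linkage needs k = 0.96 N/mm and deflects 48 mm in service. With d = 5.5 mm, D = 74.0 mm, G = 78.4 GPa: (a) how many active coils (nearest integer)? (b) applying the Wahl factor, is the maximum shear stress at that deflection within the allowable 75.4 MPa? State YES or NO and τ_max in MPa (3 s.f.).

N_a = Gd⁴/(8D³k) = (78.4×10³)(5.5⁴)/(8·74.0³·0.96) = 23.05 → N_a = 23
Actual rate k = Gd⁴/(8D³·23) = 0.96217 N/mm
Working load F = kδ = 0.96217·48 = 46.184 N
C = 74.0/5.5 = 13.4545; K_W = (4C−1)/(4C−4)+0.615/C = 1.1059
τ_max = K_W·8FD/(πd³) = 1.1059·52.309 = 57.85 MPa
τ_max ≤ 75.4 MPa → acceptable

(a) 23 coils; (b) YES, τ_max = 57.9 MPa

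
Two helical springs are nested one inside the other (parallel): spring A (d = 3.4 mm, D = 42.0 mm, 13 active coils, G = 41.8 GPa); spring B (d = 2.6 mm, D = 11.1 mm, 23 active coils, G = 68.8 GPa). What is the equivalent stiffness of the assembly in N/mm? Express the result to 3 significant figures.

13.2 N/mm

k_A = Gd⁴/(8D³N_a) = (41.8×10³)(3.4⁴)/(8·42.0³·13) = 0.72495 N/mm
k_B = Gd⁴/(8D³N_a) = (68.8×10³)(2.6⁴)/(8·11.1³·23) = 12.494 N/mm
Parallel: k_eq = 0.72495 + 12.494 = 13.219 N/mm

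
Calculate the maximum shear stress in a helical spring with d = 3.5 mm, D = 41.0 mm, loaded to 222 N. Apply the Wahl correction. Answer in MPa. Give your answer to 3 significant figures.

607 MPa

Spring index C = D/d = 41.0/3.5 = 11.7143
K_W = (4C−1)/(4C−4) + 0.615/C = 45.857/42.857 + 0.0525 = 1.1225
τ₀ = 8FD/(πd³) = 8·222·41.0/(π·3.5³) = 72816/134.7 = 540.6 MPa
τ_max = K·τ₀ = 1.1225 × 540.6 = 606.82 MPa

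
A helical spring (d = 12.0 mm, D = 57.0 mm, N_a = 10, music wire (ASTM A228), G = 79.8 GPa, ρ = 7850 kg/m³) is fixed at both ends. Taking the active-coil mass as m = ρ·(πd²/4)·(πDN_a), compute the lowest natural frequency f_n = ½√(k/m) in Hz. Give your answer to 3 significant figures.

k = Gd⁴/(8D³N_a) = (79.8×10³)(12.0⁴)/(8·57.0³·10) = 111.69 N/mm = 1.1169e+05 N/m
Wire length L = πDN_a = π·57.0·10 = 1790.7 mm
m = ρ·(πd²/4)·L = 7850 × 113.1×10⁻⁶ m² × 1.7907 m = 1.5898 kg
f_n = ½√(k/m) = 0.5·√(1.1169e+05/1.5898) = 0.5·√(70253) = 132.53 Hz

133 Hz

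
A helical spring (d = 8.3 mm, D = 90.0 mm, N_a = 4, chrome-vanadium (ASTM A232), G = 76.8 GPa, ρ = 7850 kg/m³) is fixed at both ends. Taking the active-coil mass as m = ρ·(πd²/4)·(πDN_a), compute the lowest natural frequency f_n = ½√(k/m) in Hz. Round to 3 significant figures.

90.2 Hz

k = Gd⁴/(8D³N_a) = (76.8×10³)(8.3⁴)/(8·90.0³·4) = 15.624 N/mm = 15624 N/m
Wire length L = πDN_a = π·90.0·4 = 1131 mm
m = ρ·(πd²/4)·L = 7850 × 54.106×10⁻⁶ m² × 1.131 m = 0.48036 kg
f_n = ½√(k/m) = 0.5·√(15624/0.48036) = 0.5·√(32526) = 90.175 Hz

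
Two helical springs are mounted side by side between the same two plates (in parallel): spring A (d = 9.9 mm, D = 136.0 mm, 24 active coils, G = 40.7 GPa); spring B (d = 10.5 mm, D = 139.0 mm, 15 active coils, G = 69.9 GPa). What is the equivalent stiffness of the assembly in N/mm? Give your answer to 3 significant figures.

k_A = Gd⁴/(8D³N_a) = (40.7×10³)(9.9⁴)/(8·136.0³·24) = 0.8095 N/mm
k_B = Gd⁴/(8D³N_a) = (69.9×10³)(10.5⁴)/(8·139.0³·15) = 2.6364 N/mm
Parallel: k_eq = 0.8095 + 2.6364 = 3.4459 N/mm

3.45 N/mm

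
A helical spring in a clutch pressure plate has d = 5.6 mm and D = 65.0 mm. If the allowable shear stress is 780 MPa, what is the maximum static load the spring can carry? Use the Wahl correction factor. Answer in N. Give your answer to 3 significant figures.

C = D/d = 65.0/5.6 = 11.6071
K_W = (4C−1)/(4C−4) + 0.615/C = 45.429/42.429 + 0.0530 = 1.1237
τ_max = K·8FD/(πd³) → F_max = τ_allow·πd³/(8DK)
F_max = 780·π·5.6³/(8·65.0·1.1237) = 4.3034e+05/584.32 = 736.48 N

736 N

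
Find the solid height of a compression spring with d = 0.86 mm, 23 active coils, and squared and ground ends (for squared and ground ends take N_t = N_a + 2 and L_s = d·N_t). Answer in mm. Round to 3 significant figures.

squared and ground ends: N_t = N_a + 2 = 23 + 2 = 25
L_s = d·N_t = 0.86 × 25 = 21.5 mm

21.5 mm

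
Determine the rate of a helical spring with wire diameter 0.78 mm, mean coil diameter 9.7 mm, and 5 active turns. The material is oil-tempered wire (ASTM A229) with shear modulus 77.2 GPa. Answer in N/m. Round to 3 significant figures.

k = Gd⁴/(8D³N_a) = (77.2×10³ × 0.78⁴) / (8 × 9.7³ × 5)
  = 28575.6 / 36506.9 = 0.78275 N/mm = 782.75 N/m

783 N/m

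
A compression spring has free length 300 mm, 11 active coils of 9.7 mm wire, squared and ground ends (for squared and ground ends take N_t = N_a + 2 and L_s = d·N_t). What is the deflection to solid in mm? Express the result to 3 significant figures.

N_t = 13; L_s = 9.7·13 = 126.1 mm
δ_solid = L₀ − L_s = 300 − 126.1 = 173.9 mm

174 mm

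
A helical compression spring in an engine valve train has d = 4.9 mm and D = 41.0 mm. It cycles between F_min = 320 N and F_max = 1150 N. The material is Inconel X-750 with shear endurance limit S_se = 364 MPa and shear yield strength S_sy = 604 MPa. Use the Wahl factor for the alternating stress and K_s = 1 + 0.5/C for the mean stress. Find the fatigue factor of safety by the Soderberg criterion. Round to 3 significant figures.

0.429

C = D/d = 41.0/4.9 = 8.3673; K_W = (4C−1)/(4C−4)+0.615/C = 1.1753; K_s = 1+0.5/C = 1.0598
F_a = (F_max−F_min)/2 = 415 N; F_m = (F_max+F_min)/2 = 735 N
τ_a = K_W·8F_aD/(πd³) = 1.1753 × 368.28 = 432.85 MPa
τ_m = K_s·8F_mD/(πd³) = 1.0598 × 652.26 = 691.24 MPa
Soderberg: 1/n_f = τ_a/S_se + τ_m/S_sy = 432.85/364 + 691.24/604 = 1.18914 + 1.14444 = 2.3336
n_f = 1/2.3336 = 0.4285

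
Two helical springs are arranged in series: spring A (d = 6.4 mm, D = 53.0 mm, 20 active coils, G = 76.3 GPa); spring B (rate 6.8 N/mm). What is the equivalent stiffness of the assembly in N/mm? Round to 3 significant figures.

3.00 N/mm

k_A = Gd⁴/(8D³N_a) = (76.3×10³)(6.4⁴)/(8·53.0³·20) = 5.374 N/mm
Series: 1/k_eq = 1/5.374 + 1/6.8 = 0.33314; k_eq = 3.0017 N/mm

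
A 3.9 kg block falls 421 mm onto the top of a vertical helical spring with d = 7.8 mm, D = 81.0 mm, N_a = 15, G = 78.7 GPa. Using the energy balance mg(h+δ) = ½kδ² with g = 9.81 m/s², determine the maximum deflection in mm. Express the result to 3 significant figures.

k = Gd⁴/(8D³N_a) = (78.7×10³)(7.8⁴)/(8·81.0³·15) = 4.5679 N/mm
W = mg = 3.9 × 9.81 = 38.259 N
½kδ² − Wδ − Wh = 0 → δ = (W + √(W² + 2kWh))/k
δ = (38.259 + √(1463.8 + 147151))/4.5679 = (38.259 + 385.51)/4.5679 = 92.77 mm

92.8 mm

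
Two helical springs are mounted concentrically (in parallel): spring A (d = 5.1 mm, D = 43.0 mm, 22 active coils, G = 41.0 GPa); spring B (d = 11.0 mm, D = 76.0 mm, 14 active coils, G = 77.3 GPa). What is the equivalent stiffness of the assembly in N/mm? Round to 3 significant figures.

k_A = Gd⁴/(8D³N_a) = (41.0×10³)(5.1⁴)/(8·43.0³·22) = 1.9822 N/mm
k_B = Gd⁴/(8D³N_a) = (77.3×10³)(11.0⁴)/(8·76.0³·14) = 23.019 N/mm
Parallel: k_eq = 1.9822 + 23.019 = 25.001 N/mm

25.0 N/mm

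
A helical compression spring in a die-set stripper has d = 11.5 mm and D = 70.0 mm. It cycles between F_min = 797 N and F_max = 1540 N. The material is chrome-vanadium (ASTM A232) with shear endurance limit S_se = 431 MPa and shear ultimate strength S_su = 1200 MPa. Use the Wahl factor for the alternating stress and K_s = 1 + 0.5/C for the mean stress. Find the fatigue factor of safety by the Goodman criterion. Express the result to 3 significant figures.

C = D/d = 70.0/11.5 = 6.0870; K_W = (4C−1)/(4C−4)+0.615/C = 1.2485; K_s = 1+0.5/C = 1.0821
F_a = (F_max−F_min)/2 = 371.5 N; F_m = (F_max+F_min)/2 = 1168.5 N
τ_a = K_W·8F_aD/(πd³) = 1.2485 × 43.542 = 54.36 MPa
τ_m = K_s·8F_mD/(πd³) = 1.0821 × 136.95 = 148.2 MPa
Goodman: 1/n_f = τ_a/S_se + τ_m/S_su = 54.36/431 + 148.2/1200 = 0.12613 + 0.12350 = 0.24963
n_f = 1/0.24963 = 4.006

4.01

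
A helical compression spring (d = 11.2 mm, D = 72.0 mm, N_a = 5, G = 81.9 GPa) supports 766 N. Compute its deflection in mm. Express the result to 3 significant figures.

8.87 mm

k = Gd⁴/(8D³N_a) = (81.9×10³)(11.2⁴)/(8·72.0³·5) = 86.317 N/mm
δ = F/k = 766 / 86.317 = 8.8742 mm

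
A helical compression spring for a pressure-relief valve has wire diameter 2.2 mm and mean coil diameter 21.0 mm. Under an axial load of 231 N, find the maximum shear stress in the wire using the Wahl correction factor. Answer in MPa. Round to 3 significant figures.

Spring index C = D/d = 21.0/2.2 = 9.5455
K_W = (4C−1)/(4C−4) + 0.615/C = 37.182/34.182 + 0.0644 = 1.1522
τ₀ = 8FD/(πd³) = 8·231·21.0/(π·2.2³) = 38808/33.452 = 1160.1 MPa
τ_max = K·τ₀ = 1.1522 × 1160.1 = 1336.7 MPa

1340 MPa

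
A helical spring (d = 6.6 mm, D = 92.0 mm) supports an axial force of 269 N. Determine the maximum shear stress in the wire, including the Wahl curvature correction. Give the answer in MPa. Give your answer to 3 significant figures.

242 MPa

Spring index C = D/d = 92.0/6.6 = 13.9394
K_W = (4C−1)/(4C−4) + 0.615/C = 54.758/51.758 + 0.0441 = 1.1021
τ₀ = 8FD/(πd³) = 8·269·92.0/(π·6.6³) = 197984/903.2 = 219.2 MPa
τ_max = K·τ₀ = 1.1021 × 219.2 = 241.58 MPa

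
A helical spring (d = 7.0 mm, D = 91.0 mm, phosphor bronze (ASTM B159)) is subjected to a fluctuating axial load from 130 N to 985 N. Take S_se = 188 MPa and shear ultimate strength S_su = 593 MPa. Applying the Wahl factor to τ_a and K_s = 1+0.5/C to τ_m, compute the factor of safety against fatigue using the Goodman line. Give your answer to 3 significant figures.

0.423

C = D/d = 91.0/7.0 = 13.0000; K_W = (4C−1)/(4C−4)+0.615/C = 1.1098; K_s = 1+0.5/C = 1.0385
F_a = (F_max−F_min)/2 = 427.5 N; F_m = (F_max+F_min)/2 = 557.5 N
τ_a = K_W·8F_aD/(πd³) = 1.1098 × 288.82 = 320.53 MPa
τ_m = K_s·8F_mD/(πd³) = 1.0385 × 376.65 = 391.13 MPa
Goodman: 1/n_f = τ_a/S_se + τ_m/S_su = 320.53/188 + 391.13/593 = 1.70496 + 0.65958 = 2.3645
n_f = 1/2.3645 = 0.4229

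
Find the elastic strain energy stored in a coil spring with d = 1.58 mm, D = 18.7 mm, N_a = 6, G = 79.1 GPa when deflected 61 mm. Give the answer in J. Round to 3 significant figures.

2.92 J

k = Gd⁴/(8D³N_a) = (79.1×10³)(1.58⁴)/(8·18.7³·6) = 1.5705 N/mm
U = ½kδ² = 0.5 × 1.5705 × 61² = 2921.9 N·mm = 2.9219 J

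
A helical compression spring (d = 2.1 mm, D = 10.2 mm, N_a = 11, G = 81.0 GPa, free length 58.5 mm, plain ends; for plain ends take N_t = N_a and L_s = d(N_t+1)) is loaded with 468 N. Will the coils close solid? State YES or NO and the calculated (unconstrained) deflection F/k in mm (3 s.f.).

NO, δ = 27.7 mm

k = Gd⁴/(8D³N_a) = (81.0×10³)(2.1⁴)/(8·10.2³·11) = 16.869 N/mm
N_t = 11; L_s = 2.1·12 = 25.2 mm; δ_solid = L₀ − L_s = 58.5 − 25.2 = 33.3 mm
δ = F/k = 468/16.869 = 27.744 mm
δ < δ_solid → spring does not go solid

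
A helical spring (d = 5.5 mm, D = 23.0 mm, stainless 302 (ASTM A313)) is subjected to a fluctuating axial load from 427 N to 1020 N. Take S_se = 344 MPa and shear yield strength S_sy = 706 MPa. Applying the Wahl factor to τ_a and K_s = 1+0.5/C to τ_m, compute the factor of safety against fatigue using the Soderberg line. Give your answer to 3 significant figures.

1.21

C = D/d = 23.0/5.5 = 4.1818; K_W = (4C−1)/(4C−4)+0.615/C = 1.3828; K_s = 1+0.5/C = 1.1196
F_a = (F_max−F_min)/2 = 296.5 N; F_m = (F_max+F_min)/2 = 723.5 N
τ_a = K_W·8F_aD/(πd³) = 1.3828 × 104.38 = 144.33 MPa
τ_m = K_s·8F_mD/(πd³) = 1.1196 × 254.69 = 285.15 MPa
Soderberg: 1/n_f = τ_a/S_se + τ_m/S_sy = 144.33/344 + 285.15/706 = 0.41956 + 0.40389 = 0.82345
n_f = 1/0.82345 = 1.214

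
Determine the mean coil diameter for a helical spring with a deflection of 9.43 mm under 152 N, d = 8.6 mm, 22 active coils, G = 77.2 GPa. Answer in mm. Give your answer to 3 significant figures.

Required rate k = F/δ = 152/9.43 = 16.119 N/mm
D = (Gd⁴/(8N_a·k))^(1/3) = (77.2×10³·8.6⁴/(8·22·16.119))^(1/3)
  = (148856)^(1/3) = 52.9975 mm

53.0 mm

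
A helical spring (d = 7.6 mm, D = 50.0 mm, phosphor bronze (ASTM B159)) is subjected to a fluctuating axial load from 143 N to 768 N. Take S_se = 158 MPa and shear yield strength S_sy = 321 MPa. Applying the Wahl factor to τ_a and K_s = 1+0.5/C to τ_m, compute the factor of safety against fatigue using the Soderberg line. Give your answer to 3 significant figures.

0.872

C = D/d = 50.0/7.6 = 6.5789; K_W = (4C−1)/(4C−4)+0.615/C = 1.2279; K_s = 1+0.5/C = 1.0760
F_a = (F_max−F_min)/2 = 312.5 N; F_m = (F_max+F_min)/2 = 455.5 N
τ_a = K_W·8F_aD/(πd³) = 1.2279 × 90.64 = 111.3 MPa
τ_m = K_s·8F_mD/(πd³) = 1.0760 × 132.12 = 142.16 MPa
Soderberg: 1/n_f = τ_a/S_se + τ_m/S_sy = 111.3/158 + 142.16/321 = 0.70442 + 0.44286 = 1.1473
n_f = 1/1.1473 = 0.8716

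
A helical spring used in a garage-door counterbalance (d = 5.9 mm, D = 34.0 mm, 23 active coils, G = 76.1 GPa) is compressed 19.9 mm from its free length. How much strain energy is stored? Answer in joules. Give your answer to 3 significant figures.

k = Gd⁴/(8D³N_a) = (76.1×10³)(5.9⁴)/(8·34.0³·23) = 12.751 N/mm
U = ½kδ² = 0.5 × 12.751 × 19.9² = 2524.7 N·mm = 2.5247 J

2.52 J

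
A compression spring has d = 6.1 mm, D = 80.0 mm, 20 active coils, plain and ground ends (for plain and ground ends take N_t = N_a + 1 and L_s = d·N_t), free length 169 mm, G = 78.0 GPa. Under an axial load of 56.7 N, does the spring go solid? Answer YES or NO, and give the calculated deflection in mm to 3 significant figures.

YES, δ = 43.0 mm

k = Gd⁴/(8D³N_a) = (78.0×10³)(6.1⁴)/(8·80.0³·20) = 1.3183 N/mm
N_t = 21; L_s = 6.1·21 = 128.1 mm; δ_solid = L₀ − L_s = 169 − 128.1 = 40.9 mm
δ = F/k = 56.7/1.3183 = 43.009 mm
δ ≥ δ_solid → spring goes solid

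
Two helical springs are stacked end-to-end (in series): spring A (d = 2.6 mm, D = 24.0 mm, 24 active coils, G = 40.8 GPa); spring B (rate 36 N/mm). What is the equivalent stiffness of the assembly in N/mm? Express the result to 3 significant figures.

k_A = Gd⁴/(8D³N_a) = (40.8×10³)(2.6⁴)/(8·24.0³·24) = 0.70246 N/mm
Series: 1/k_eq = 1/0.70246 + 1/36 = 1.4514; k_eq = 0.68901 N/mm

0.689 N/mm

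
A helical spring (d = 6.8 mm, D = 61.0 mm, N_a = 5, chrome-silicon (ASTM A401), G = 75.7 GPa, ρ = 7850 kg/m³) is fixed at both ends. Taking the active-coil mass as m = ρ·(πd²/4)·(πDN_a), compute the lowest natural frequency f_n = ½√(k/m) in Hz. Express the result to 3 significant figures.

128 Hz

k = Gd⁴/(8D³N_a) = (75.7×10³)(6.8⁴)/(8·61.0³·5) = 17.827 N/mm = 17827 N/m
Wire length L = πDN_a = π·61.0·5 = 958.19 mm
m = ρ·(πd²/4)·L = 7850 × 36.317×10⁻⁶ m² × 0.95819 m = 0.27317 kg
f_n = ½√(k/m) = 0.5·√(17827/0.27317) = 0.5·√(65261) = 127.73 Hz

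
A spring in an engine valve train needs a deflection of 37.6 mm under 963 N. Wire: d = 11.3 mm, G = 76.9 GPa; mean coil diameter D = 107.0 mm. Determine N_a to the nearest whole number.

Required rate k = F/δ = 963/37.6 = 25.612 N/mm
N_a = Gd⁴/(8D³k) = (76.9×10³ × 11.3⁴)/(8 × 107.0³ × 25.612)
    = 1.25383e+09 / 2.51003e+08 = 4.995 → 5 coils

5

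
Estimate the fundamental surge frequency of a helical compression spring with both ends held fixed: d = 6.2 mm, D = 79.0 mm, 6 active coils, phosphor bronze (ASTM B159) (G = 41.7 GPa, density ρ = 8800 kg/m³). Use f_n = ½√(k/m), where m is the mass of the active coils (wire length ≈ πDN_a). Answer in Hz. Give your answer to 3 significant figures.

k = Gd⁴/(8D³N_a) = (41.7×10³)(6.2⁴)/(8·79.0³·6) = 2.6036 N/mm = 2603.6 N/m
Wire length L = πDN_a = π·79.0·6 = 1489.1 mm
m = ρ·(πd²/4)·L = 8800 × 30.191×10⁻⁶ m² × 1.4891 m = 0.39563 kg
f_n = ½√(k/m) = 0.5·√(2603.6/0.39563) = 0.5·√(6581.1) = 40.562 Hz

40.6 Hz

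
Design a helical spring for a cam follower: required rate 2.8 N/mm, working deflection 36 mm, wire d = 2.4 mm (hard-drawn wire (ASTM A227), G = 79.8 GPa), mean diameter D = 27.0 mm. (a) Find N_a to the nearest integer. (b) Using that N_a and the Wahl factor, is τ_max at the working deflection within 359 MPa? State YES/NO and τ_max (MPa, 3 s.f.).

N_a = Gd⁴/(8D³k) = (79.8×10³)(2.4⁴)/(8·27.0³·2.8) = 6.005 → N_a = 6
Actual rate k = Gd⁴/(8D³·6) = 2.8023 N/mm
Working load F = kδ = 2.8023·36 = 100.88 N
C = 27.0/2.4 = 11.2500; K_W = (4C−1)/(4C−4)+0.615/C = 1.1278
τ_max = K_W·8FD/(πd³) = 1.1278·501.75 = 565.89 MPa
τ_max > 359 MPa → exceeds allowable

(a) 6 coils; (b) NO, τ_max = 566 MPa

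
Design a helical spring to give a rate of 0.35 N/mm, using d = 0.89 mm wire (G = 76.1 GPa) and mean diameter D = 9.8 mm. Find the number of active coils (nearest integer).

N_a = Gd⁴/(8D³k) = (76.1×10³ × 0.89⁴)/(8 × 9.8³ × 0.35)
    = 47746.8 / 2635.34 = 18.12 → 18 coils

18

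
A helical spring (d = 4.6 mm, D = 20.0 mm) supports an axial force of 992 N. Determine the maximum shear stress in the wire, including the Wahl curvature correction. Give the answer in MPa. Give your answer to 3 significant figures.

709 MPa

Spring index C = D/d = 20.0/4.6 = 4.3478
K_W = (4C−1)/(4C−4) + 0.615/C = 16.391/13.391 + 0.1414 = 1.3655
τ₀ = 8FD/(πd³) = 8·992·20.0/(π·4.6³) = 158720/305.79 = 519.05 MPa
τ_max = K·τ₀ = 1.3655 × 519.05 = 708.75 MPa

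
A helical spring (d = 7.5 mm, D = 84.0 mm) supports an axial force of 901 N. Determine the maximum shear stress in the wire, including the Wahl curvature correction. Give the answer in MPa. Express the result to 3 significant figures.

Spring index C = D/d = 84.0/7.5 = 11.2000
K_W = (4C−1)/(4C−4) + 0.615/C = 43.800/40.800 + 0.0549 = 1.1284
τ₀ = 8FD/(πd³) = 8·901·84.0/(π·7.5³) = 605472/1325.4 = 456.84 MPa
τ_max = K·τ₀ = 1.1284 × 456.84 = 515.51 MPa

516 MPa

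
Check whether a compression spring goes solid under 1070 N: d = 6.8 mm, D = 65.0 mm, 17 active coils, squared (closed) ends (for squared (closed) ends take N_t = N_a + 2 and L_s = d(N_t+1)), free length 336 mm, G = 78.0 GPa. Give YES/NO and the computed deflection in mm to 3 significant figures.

k = Gd⁴/(8D³N_a) = (78.0×10³)(6.8⁴)/(8·65.0³·17) = 4.4653 N/mm
N_t = 19; L_s = 6.8·20 = 136 mm; δ_solid = L₀ − L_s = 336 − 136 = 200 mm
δ = F/k = 1070/4.4653 = 239.63 mm
δ ≥ δ_solid → spring goes solid

YES, δ = 240 mm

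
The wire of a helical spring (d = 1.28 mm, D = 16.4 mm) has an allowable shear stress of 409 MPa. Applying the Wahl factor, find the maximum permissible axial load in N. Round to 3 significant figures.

C = D/d = 16.4/1.28 = 12.8125
K_W = (4C−1)/(4C−4) + 0.615/C = 50.250/47.250 + 0.0480 = 1.1115
τ_max = K·8FD/(πd³) → F_max = τ_allow·πd³/(8DK)
F_max = 409·π·1.28³/(8·16.4·1.1115) = 2694.7/145.83 = 18.478 N

18.5 N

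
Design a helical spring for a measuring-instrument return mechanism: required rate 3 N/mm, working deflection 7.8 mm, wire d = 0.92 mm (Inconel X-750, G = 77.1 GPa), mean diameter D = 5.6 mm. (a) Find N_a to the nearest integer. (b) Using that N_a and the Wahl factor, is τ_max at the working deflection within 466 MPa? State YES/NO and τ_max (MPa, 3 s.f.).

N_a = Gd⁴/(8D³k) = (77.1×10³)(0.92⁴)/(8·5.6³·3) = 13.1 → N_a = 13
Actual rate k = Gd⁴/(8D³·13) = 3.0242 N/mm
Working load F = kδ = 3.0242·7.8 = 23.589 N
C = 5.6/0.92 = 6.0870; K_W = (4C−1)/(4C−4)+0.615/C = 1.2485
τ_max = K_W·8FD/(πd³) = 1.2485·431.98 = 539.32 MPa
τ_max > 466 MPa → exceeds allowable

(a) 13 coils; (b) NO, τ_max = 539 MPa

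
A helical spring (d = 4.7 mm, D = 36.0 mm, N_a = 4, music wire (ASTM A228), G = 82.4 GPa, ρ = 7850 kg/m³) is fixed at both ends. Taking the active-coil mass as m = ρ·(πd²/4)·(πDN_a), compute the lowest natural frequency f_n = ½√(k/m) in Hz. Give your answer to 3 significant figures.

k = Gd⁴/(8D³N_a) = (82.4×10³)(4.7⁴)/(8·36.0³·4) = 26.932 N/mm = 26932 N/m
Wire length L = πDN_a = π·36.0·4 = 452.39 mm
m = ρ·(πd²/4)·L = 7850 × 17.349×10⁻⁶ m² × 0.45239 m = 0.061612 kg
f_n = ½√(k/m) = 0.5·√(26932/0.061612) = 0.5·√(4.3711e+05) = 330.57 Hz

331 Hz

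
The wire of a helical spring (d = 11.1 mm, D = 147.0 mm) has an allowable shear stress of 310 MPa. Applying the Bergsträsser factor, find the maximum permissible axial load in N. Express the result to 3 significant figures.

C = D/d = 147.0/11.1 = 13.2432
K_B = (4C+2)/(4C−3) = 54.973/49.973 = 1.1001
τ_max = K·8FD/(πd³) → F_max = τ_allow·πd³/(8DK)
F_max = 310·π·11.1³/(8·147.0·1.1001) = 1.3319e+06/1293.7 = 1029.6 N

1030 N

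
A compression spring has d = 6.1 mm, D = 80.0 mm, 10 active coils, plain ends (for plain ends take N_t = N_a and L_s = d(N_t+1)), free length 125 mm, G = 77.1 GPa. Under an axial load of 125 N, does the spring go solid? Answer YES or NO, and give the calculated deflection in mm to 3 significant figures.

k = Gd⁴/(8D³N_a) = (77.1×10³)(6.1⁴)/(8·80.0³·10) = 2.6062 N/mm
N_t = 10; L_s = 6.1·11 = 67.1 mm; δ_solid = L₀ − L_s = 125 − 67.1 = 57.9 mm
δ = F/k = 125/2.6062 = 47.962 mm
δ < δ_solid → spring does not go solid

NO, δ = 48.0 mm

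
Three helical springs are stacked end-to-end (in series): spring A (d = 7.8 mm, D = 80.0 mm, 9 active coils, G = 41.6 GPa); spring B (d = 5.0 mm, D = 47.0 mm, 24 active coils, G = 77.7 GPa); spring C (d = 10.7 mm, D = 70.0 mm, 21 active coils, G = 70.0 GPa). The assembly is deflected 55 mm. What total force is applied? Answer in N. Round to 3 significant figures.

77.2 N

k_A = Gd⁴/(8D³N_a) = (41.6×10³)(7.8⁴)/(8·80.0³·9) = 4.177 N/mm
k_B = Gd⁴/(8D³N_a) = (77.7×10³)(5.0⁴)/(8·47.0³·24) = 2.4362 N/mm
k_C = Gd⁴/(8D³N_a) = (70.0×10³)(10.7⁴)/(8·70.0³·21) = 15.923 N/mm
Series: 1/k_eq = 1/4.177 + 1/2.4362 + 1/15.923 = 0.71269; k_eq = 1.4031 N/mm
F = k_eq·δ = 1.4031·55 = 77.173 N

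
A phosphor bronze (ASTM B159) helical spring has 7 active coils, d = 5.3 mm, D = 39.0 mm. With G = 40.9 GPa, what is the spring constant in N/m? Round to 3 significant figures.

9720 N/m

k = Gd⁴/(8D³N_a) = (40.9×10³ × 5.3⁴) / (8 × 39.0³ × 7)
  = 3.22721e+07 / 3.32186e+06 = 9.715 N/mm = 9715 N/m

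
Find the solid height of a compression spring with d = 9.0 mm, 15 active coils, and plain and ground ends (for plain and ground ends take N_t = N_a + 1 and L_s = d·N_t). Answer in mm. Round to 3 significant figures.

plain and ground ends: N_t = N_a + 1 = 15 + 1 = 16
L_s = d·N_t = 9.0 × 16 = 144 mm

144 mm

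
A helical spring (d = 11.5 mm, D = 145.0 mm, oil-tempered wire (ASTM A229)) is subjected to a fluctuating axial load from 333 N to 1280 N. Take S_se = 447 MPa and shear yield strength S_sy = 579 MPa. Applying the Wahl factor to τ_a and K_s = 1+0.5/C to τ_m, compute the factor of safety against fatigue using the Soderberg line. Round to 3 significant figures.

1.57

C = D/d = 145.0/11.5 = 12.6087; K_W = (4C−1)/(4C−4)+0.615/C = 1.1134; K_s = 1+0.5/C = 1.0397
F_a = (F_max−F_min)/2 = 473.5 N; F_m = (F_max+F_min)/2 = 806.5 N
τ_a = K_W·8F_aD/(πd³) = 1.1134 × 114.96 = 127.99 MPa
τ_m = K_s·8F_mD/(πd³) = 1.0397 × 195.8 = 203.57 MPa
Soderberg: 1/n_f = τ_a/S_se + τ_m/S_sy = 127.99/447 + 203.57/579 = 0.28633 + 0.35158 = 0.63792
n_f = 1/0.63792 = 1.568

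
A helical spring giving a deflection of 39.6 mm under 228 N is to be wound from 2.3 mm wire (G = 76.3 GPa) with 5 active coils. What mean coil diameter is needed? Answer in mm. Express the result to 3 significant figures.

Required rate k = F/δ = 228/39.6 = 5.7576 N/mm
D = (Gd⁴/(8N_a·k))^(1/3) = (76.3×10³·2.3⁴/(8·5·5.7576))^(1/3)
  = (9271.21)^(1/3) = 21.0077 mm

21.0 mm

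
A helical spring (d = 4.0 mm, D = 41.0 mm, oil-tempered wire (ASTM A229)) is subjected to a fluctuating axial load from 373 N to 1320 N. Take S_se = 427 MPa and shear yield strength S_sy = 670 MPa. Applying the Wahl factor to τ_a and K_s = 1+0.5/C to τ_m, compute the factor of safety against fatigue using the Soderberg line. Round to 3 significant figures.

C = D/d = 41.0/4.0 = 10.2500; K_W = (4C−1)/(4C−4)+0.615/C = 1.1411; K_s = 1+0.5/C = 1.0488
F_a = (F_max−F_min)/2 = 473.5 N; F_m = (F_max+F_min)/2 = 846.5 N
τ_a = K_W·8F_aD/(πd³) = 1.1411 × 772.44 = 881.42 MPa
τ_m = K_s·8F_mD/(πd³) = 1.0488 × 1380.9 = 1448.3 MPa
Soderberg: 1/n_f = τ_a/S_se + τ_m/S_sy = 881.42/427 + 1448.3/670 = 2.06420 + 2.16163 = 4.2258
n_f = 1/4.2258 = 0.2366

0.237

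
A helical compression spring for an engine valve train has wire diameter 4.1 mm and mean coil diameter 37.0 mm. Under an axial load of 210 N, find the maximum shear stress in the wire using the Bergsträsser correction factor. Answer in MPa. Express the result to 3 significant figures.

330 MPa

Spring index C = D/d = 37.0/4.1 = 9.0244
K_B = (4C+2)/(4C−3) = 38.098/33.098 = 1.1511
τ₀ = 8FD/(πd³) = 8·210·37.0/(π·4.1³) = 62160/216.52 = 287.08 MPa
τ_max = K·τ₀ = 1.1511 × 287.08 = 330.45 MPa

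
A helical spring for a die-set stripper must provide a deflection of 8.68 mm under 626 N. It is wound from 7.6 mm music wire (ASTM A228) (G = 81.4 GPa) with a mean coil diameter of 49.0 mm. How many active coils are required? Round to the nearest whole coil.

Required rate k = F/δ = 626/8.68 = 72.12 N/mm
N_a = Gd⁴/(8D³k) = (81.4×10³ × 7.6⁴)/(8 × 49.0³ × 72.12)
    = 2.71568e+08 / 6.78786e+07 = 4.001 → 4 coils

4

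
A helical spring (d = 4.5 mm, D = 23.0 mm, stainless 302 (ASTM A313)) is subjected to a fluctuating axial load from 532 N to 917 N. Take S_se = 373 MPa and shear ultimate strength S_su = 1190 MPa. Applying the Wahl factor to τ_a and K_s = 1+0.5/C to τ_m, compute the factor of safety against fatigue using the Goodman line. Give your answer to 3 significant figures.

1.16

C = D/d = 23.0/4.5 = 5.1111; K_W = (4C−1)/(4C−4)+0.615/C = 1.3028; K_s = 1+0.5/C = 1.0978
F_a = (F_max−F_min)/2 = 192.5 N; F_m = (F_max+F_min)/2 = 724.5 N
τ_a = K_W·8F_aD/(πd³) = 1.3028 × 123.73 = 161.19 MPa
τ_m = K_s·8F_mD/(πd³) = 1.0978 × 465.66 = 511.21 MPa
Goodman: 1/n_f = τ_a/S_se + τ_m/S_su = 161.19/373 + 511.21/1190 = 0.43213 + 0.42959 = 0.86172
n_f = 1/0.86172 = 1.16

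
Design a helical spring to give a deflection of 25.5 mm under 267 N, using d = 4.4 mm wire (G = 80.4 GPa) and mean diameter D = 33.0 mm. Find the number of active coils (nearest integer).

10

Required rate k = F/δ = 267/25.5 = 10.471 N/mm
N_a = Gd⁴/(8D³k) = (80.4×10³ × 4.4⁴)/(8 × 33.0³ × 10.471)
    = 3.01347e+07 / 3.01025e+06 = 10.01 → 10 coils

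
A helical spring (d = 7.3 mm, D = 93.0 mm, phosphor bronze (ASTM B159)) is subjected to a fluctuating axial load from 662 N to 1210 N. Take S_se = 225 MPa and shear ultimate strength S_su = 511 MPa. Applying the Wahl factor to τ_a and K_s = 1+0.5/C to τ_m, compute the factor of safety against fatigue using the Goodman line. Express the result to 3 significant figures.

C = D/d = 93.0/7.3 = 12.7397; K_W = (4C−1)/(4C−4)+0.615/C = 1.1122; K_s = 1+0.5/C = 1.0392
F_a = (F_max−F_min)/2 = 274 N; F_m = (F_max+F_min)/2 = 936 N
τ_a = K_W·8F_aD/(πd³) = 1.1122 × 166.8 = 185.51 MPa
τ_m = K_s·8F_mD/(πd³) = 1.0392 × 569.81 = 592.17 MPa
Goodman: 1/n_f = τ_a/S_se + τ_m/S_su = 185.51/225 + 592.17/511 = 0.82450 + 1.15885 = 1.9834
n_f = 1/1.9834 = 0.5042

0.504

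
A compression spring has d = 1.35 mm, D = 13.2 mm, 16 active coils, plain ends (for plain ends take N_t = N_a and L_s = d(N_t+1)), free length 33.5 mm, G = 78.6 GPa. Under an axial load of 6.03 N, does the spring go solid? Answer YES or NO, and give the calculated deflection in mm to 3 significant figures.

k = Gd⁴/(8D³N_a) = (78.6×10³)(1.35⁴)/(8·13.2³·16) = 0.8868 N/mm
N_t = 16; L_s = 1.35·17 = 22.95 mm; δ_solid = L₀ − L_s = 33.5 − 22.95 = 10.55 mm
δ = F/k = 6.03/0.8868 = 6.7997 mm
δ < δ_solid → spring does not go solid

NO, δ = 6.80 mm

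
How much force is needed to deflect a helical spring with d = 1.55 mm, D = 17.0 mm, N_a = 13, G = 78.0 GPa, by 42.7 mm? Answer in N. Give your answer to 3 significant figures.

37.6 N

k = Gd⁴/(8D³N_a) = (78.0×10³)(1.55⁴)/(8·17.0³·13) = 0.88113 N/mm
F = k·δ = 0.88113 × 42.7 = 37.624 N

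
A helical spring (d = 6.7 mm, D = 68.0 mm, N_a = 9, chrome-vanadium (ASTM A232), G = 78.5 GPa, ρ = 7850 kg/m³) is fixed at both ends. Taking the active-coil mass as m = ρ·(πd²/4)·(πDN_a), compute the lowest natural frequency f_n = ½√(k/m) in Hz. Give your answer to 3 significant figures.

k = Gd⁴/(8D³N_a) = (78.5×10³)(6.7⁴)/(8·68.0³·9) = 6.9873 N/mm = 6987.3 N/m
Wire length L = πDN_a = π·68.0·9 = 1922.7 mm
m = ρ·(πd²/4)·L = 7850 × 35.257×10⁻⁶ m² × 1.9227 m = 0.53212 kg
f_n = ½√(k/m) = 0.5·√(6987.3/0.53212) = 0.5·√(13131) = 57.295 Hz

57.3 Hz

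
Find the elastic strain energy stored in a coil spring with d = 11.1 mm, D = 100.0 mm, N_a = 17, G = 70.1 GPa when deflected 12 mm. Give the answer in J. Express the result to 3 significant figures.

k = Gd⁴/(8D³N_a) = (70.1×10³)(11.1⁴)/(8·100.0³·17) = 7.8248 N/mm
U = ½kδ² = 0.5 × 7.8248 × 12² = 563.38 N·mm = 0.56338 J

0.563 J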